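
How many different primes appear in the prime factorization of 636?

3

636 = 2^2 · 159
159 = 3 · 53
636 = 2^2 · 3 · 53, which has 3 distinct prime factors.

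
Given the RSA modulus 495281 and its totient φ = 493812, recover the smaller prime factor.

523

φ(n) = (p−1)(q−1) = n − (p+q) + 1, so p + q = 495281 − 493812 + 1 = 1470.
p and q are the roots of t² − 1470t + 495281 = 0.
Discriminant: 1470² − 4·495281 = 2160900 − 1981124 = 179776; √179776 = 424.
q = (1470 − 424)/2 = 523, p = (1470 + 424)/2 = 947.
Check: 523 · 947 = 495281.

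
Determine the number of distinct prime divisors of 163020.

6

163020 = 2^2 · 40755
40755 = 3 · 13585
13585 = 5 · 2717
2717 = 11 · 247
247 = 13 · 19
163020 = 2^2 · 3 · 5 · 11 · 13 · 19, which has 6 distinct prime factors.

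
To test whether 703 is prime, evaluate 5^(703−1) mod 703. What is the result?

5^1 ≡ 5 (mod 703)
5^2 ≡ 5^2 = 25 ≡ 25 (mod 703)
5^4 ≡ 25^2 = 625 ≡ 625 (mod 703)
5^8 ≡ 625^2 = 390625 ≡ 460 (mod 703)
5^16 ≡ 460^2 = 211600 ≡ 700 (mod 703)
5^32 ≡ 700^2 = 490000 ≡ 9 (mod 703)
5^64 ≡ 9^2 = 81 ≡ 81 (mod 703)
5^128 ≡ 81^2 = 6561 ≡ 234 (mod 703)
5^256 ≡ 234^2 = 54756 ≡ 625 (mod 703)
5^512 ≡ 625^2 = 390625 ≡ 460 (mod 703)
702 = 512 + 128 + 32 + 16 + 8 + 4 + 2 in binary powers of 2.
So 5^702 ≡ 460 · 234 · 9 · 700 · 460 · 625 · 25 ≡ 628 (mod 703).
Since 628 ≠ 1, base 5 is a Fermat witness: 703 is composite.

628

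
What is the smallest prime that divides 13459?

43

13459 is odd.
Digit sum 22, not divisible by 3.
Ends in 9: not divisible by 5.
7: 13459 = 7·1922 + 5
11: 13459 = 11·1223 + 6
13: 13459 = 13·1035 + 4
17: 13459 = 17·791 + 12
19: 13459 = 19·708 + 7
23: 13459 = 23·585 + 4
29: 13459 = 29·464 + 3
31: 13459 = 31·434 + 5
37: 13459 = 37·363 + 28
41: 13459 = 41·328 + 11
43: 13459 = 43·313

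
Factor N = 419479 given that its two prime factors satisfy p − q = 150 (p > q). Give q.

577

Since p = q + 150, we have 419479 = q(q + 150), so q² + 150q − 419479 = 0.
Discriminant: 150² + 4·419479 = 22500 + 1677916 = 1700416; √1700416 = 1304.
q = (−150 + 1304)/2 = 577, and p = q + 150 = 727.
Check: 577 · 727 = 419479.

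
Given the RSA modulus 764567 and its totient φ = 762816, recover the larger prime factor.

929

φ(n) = (p−1)(q−1) = n − (p+q) + 1, so p + q = 764567 − 762816 + 1 = 1752.
p and q are the roots of t² − 1752t + 764567 = 0.
Discriminant: 1752² − 4·764567 = 3069504 − 3058268 = 11236; √11236 = 106.
q = (1752 − 106)/2 = 823, p = (1752 + 106)/2 = 929.
Check: 823 · 929 = 764567.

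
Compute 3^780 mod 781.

474

3^1 ≡ 3 (mod 781)
3^2 ≡ 3^2 = 9 ≡ 9 (mod 781)
3^4 ≡ 9^2 = 81 ≡ 81 (mod 781)
3^8 ≡ 81^2 = 6561 ≡ 313 (mod 781)
3^16 ≡ 313^2 = 97969 ≡ 344 (mod 781)
3^32 ≡ 344^2 = 118336 ≡ 405 (mod 781)
3^64 ≡ 405^2 = 164025 ≡ 15 (mod 781)
3^128 ≡ 15^2 = 225 ≡ 225 (mod 781)
3^256 ≡ 225^2 = 50625 ≡ 641 (mod 781)
3^512 ≡ 641^2 = 410881 ≡ 75 (mod 781)
780 = 512 + 256 + 8 + 4 in binary powers of 2.
So 3^780 ≡ 75 · 641 · 313 · 81 ≡ 474 (mod 781).
Since 474 ≠ 1, base 3 is a Fermat witness: 781 is composite.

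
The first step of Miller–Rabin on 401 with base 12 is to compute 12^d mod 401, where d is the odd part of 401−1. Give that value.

401 − 1 = 400 = 2^4 · 25, so d = 25.
12^1 ≡ 12 (mod 401)
12^2 ≡ 12^2 = 144 ≡ 144 (mod 401)
12^4 ≡ 144^2 = 20736 ≡ 285 (mod 401)
12^8 ≡ 285^2 = 81225 ≡ 223 (mod 401)
12^16 ≡ 223^2 = 49729 ≡ 5 (mod 401)
25 = 16 + 8 + 1 in binary powers of 2.
So 12^25 ≡ 5 · 223 · 12 ≡ 147 (mod 401).
Squaring chain: 147 → 356 → 20 → 400; reaches −1, so base 12 does not prove 401 composite.

147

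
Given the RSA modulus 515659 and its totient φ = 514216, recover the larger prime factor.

φ(n) = (p−1)(q−1) = n − (p+q) + 1, so p + q = 515659 − 514216 + 1 = 1444.
p and q are the roots of t² − 1444t + 515659 = 0.
Discriminant: 1444² − 4·515659 = 2085136 − 2062636 = 22500; √22500 = 150.
q = (1444 − 150)/2 = 647, p = (1444 + 150)/2 = 797.
Check: 647 · 797 = 515659.

797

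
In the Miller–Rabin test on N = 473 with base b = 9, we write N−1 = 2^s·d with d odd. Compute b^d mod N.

203

473 − 1 = 472 = 2^3 · 59, so d = 59.
9^1 ≡ 9 (mod 473)
9^2 ≡ 9^2 = 81 ≡ 81 (mod 473)
9^4 ≡ 81^2 = 6561 ≡ 412 (mod 473)
9^8 ≡ 412^2 = 169744 ≡ 410 (mod 473)
9^16 ≡ 410^2 = 168100 ≡ 185 (mod 473)
9^32 ≡ 185^2 = 34225 ≡ 169 (mod 473)
59 = 32 + 16 + 8 + 2 + 1 in binary powers of 2.
So 9^59 ≡ 169 · 185 · 410 · 81 · 9 ≡ 203 (mod 473).
Squaring chain: 203 → 58 → 53; never reaches −1, so base 9 is a Miller–Rabin witness that 473 is composite.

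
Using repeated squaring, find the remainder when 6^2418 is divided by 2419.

6^1 ≡ 6 (mod 2419)
6^2 ≡ 6^2 = 36 ≡ 36 (mod 2419)
6^4 ≡ 36^2 = 1296 ≡ 1296 (mod 2419)
6^8 ≡ 1296^2 = 1679616 ≡ 830 (mod 2419)
6^16 ≡ 830^2 = 688900 ≡ 1904 (mod 2419)
6^32 ≡ 1904^2 = 3625216 ≡ 1554 (mod 2419)
6^64 ≡ 1554^2 = 2414916 ≡ 754 (mod 2419)
6^128 ≡ 754^2 = 568516 ≡ 51 (mod 2419)
6^256 ≡ 51^2 = 2601 ≡ 182 (mod 2419)
6^512 ≡ 182^2 = 33124 ≡ 1677 (mod 2419)
6^1024 ≡ 1677^2 = 2812329 ≡ 1451 (mod 2419)
6^2048 ≡ 1451^2 = 2105401 ≡ 871 (mod 2419)
2418 = 2048 + 256 + 64 + 32 + 16 + 2 in binary powers of 2.
So 6^2418 ≡ 871 · 182 · 754 · 1554 · 1904 · 36 ≡ 1673 (mod 2419).
Since 1673 ≠ 1, base 6 is a Fermat witness: 2419 is composite.

1673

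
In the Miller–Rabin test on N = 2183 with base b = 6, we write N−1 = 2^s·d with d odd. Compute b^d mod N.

1548

2183 − 1 = 2182 = 2^1 · 1091, so d = 1091.
6^1 ≡ 6 (mod 2183)
6^2 ≡ 6^2 = 36 ≡ 36 (mod 2183)
6^4 ≡ 36^2 = 1296 ≡ 1296 (mod 2183)
6^8 ≡ 1296^2 = 1679616 ≡ 889 (mod 2183)
6^16 ≡ 889^2 = 790321 ≡ 75 (mod 2183)
6^32 ≡ 75^2 = 5625 ≡ 1259 (mod 2183)
6^64 ≡ 1259^2 = 1585081 ≡ 223 (mod 2183)
6^128 ≡ 223^2 = 49729 ≡ 1703 (mod 2183)
6^256 ≡ 1703^2 = 2900209 ≡ 1185 (mod 2183)
6^512 ≡ 1185^2 = 1404225 ≡ 556 (mod 2183)
6^1024 ≡ 556^2 = 309136 ≡ 1333 (mod 2183)
1091 = 1024 + 64 + 2 + 1 in binary powers of 2.
So 6^1091 ≡ 1333 · 223 · 36 · 6 ≡ 1548 (mod 2183).
Squaring chain: 1548; never reaches −1, so base 6 is a Miller–Rabin witness that 2183 is composite.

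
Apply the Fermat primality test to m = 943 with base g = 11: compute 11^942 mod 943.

11^1 ≡ 11 (mod 943)
11^2 ≡ 11^2 = 121 ≡ 121 (mod 943)
11^4 ≡ 121^2 = 14641 ≡ 496 (mod 943)
11^8 ≡ 496^2 = 246016 ≡ 836 (mod 943)
11^16 ≡ 836^2 = 698896 ≡ 133 (mod 943)
11^32 ≡ 133^2 = 17689 ≡ 715 (mod 943)
11^64 ≡ 715^2 = 511225 ≡ 119 (mod 943)
11^128 ≡ 119^2 = 14161 ≡ 16 (mod 943)
11^256 ≡ 16^2 = 256 ≡ 256 (mod 943)
11^512 ≡ 256^2 = 65536 ≡ 469 (mod 943)
942 = 512 + 256 + 128 + 32 + 8 + 4 + 2 in binary powers of 2.
So 11^942 ≡ 469 · 256 · 16 · 715 · 836 · 496 · 121 ≡ 453 (mod 943).
Since 453 ≠ 1, base 11 is a Fermat witness: 943 is composite.

453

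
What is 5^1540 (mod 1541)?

5^1 ≡ 5 (mod 1541)
5^2 ≡ 5^2 = 25 ≡ 25 (mod 1541)
5^4 ≡ 25^2 = 625 ≡ 625 (mod 1541)
5^8 ≡ 625^2 = 390625 ≡ 752 (mod 1541)
5^16 ≡ 752^2 = 565504 ≡ 1498 (mod 1541)
5^32 ≡ 1498^2 = 2244004 ≡ 308 (mod 1541)
5^64 ≡ 308^2 = 94864 ≡ 863 (mod 1541)
5^128 ≡ 863^2 = 744769 ≡ 466 (mod 1541)
5^256 ≡ 466^2 = 217156 ≡ 1416 (mod 1541)
5^512 ≡ 1416^2 = 2005056 ≡ 215 (mod 1541)
5^1024 ≡ 215^2 = 46225 ≡ 1536 (mod 1541)
1540 = 1024 + 512 + 4 in binary powers of 2.
So 5^1540 ≡ 1536 · 215 · 625 ≡ 1 (mod 1541).
Since the result is 1, base 5 gives no evidence that 1541 is composite.

1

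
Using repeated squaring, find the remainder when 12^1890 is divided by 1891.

1

12^1 ≡ 12 (mod 1891)
12^2 ≡ 12^2 = 144 ≡ 144 (mod 1891)
12^4 ≡ 144^2 = 20736 ≡ 1826 (mod 1891)
12^8 ≡ 1826^2 = 3334276 ≡ 443 (mod 1891)
12^16 ≡ 443^2 = 196249 ≡ 1476 (mod 1891)
12^32 ≡ 1476^2 = 2178576 ≡ 144 (mod 1891)
12^64 ≡ 144^2 = 20736 ≡ 1826 (mod 1891)
12^128 ≡ 1826^2 = 3334276 ≡ 443 (mod 1891)
12^256 ≡ 443^2 = 196249 ≡ 1476 (mod 1891)
12^512 ≡ 1476^2 = 2178576 ≡ 144 (mod 1891)
12^1024 ≡ 144^2 = 20736 ≡ 1826 (mod 1891)
1890 = 1024 + 512 + 256 + 64 + 32 + 2 in binary powers of 2.
So 12^1890 ≡ 1826 · 144 · 1476 · 1826 · 144 · 144 ≡ 1 (mod 1891).
Since the result is 1, base 12 gives no evidence that 1891 is composite.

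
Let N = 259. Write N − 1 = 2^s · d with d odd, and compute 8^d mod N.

43

259 − 1 = 258 = 2^1 · 129, so d = 129.
8^1 ≡ 8 (mod 259)
8^2 ≡ 8^2 = 64 ≡ 64 (mod 259)
8^4 ≡ 64^2 = 4096 ≡ 211 (mod 259)
8^8 ≡ 211^2 = 44521 ≡ 232 (mod 259)
8^16 ≡ 232^2 = 53824 ≡ 211 (mod 259)
8^32 ≡ 211^2 = 44521 ≡ 232 (mod 259)
8^64 ≡ 232^2 = 53824 ≡ 211 (mod 259)
8^128 ≡ 211^2 = 44521 ≡ 232 (mod 259)
129 = 128 + 1 in binary powers of 2.
So 8^129 ≡ 232 · 8 ≡ 43 (mod 259).
Squaring chain: 43; never reaches −1, so base 8 is a Miller–Rabin witness that 259 is composite.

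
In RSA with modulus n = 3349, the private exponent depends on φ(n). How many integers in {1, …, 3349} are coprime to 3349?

3136

Factor: 3349 = 17 · 197.
φ(3349) = (17−1) · (197−1) = 16 · 196 = 3136.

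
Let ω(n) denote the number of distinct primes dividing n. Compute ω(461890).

461890 = 2 · 230945
230945 = 5 · 46189
46189 = 11 · 4199
4199 = 13 · 323
323 = 17 · 19
461890 = 2 · 5 · 11 · 13 · 17 · 19, which has 6 distinct prime factors.

6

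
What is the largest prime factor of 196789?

196789 = 47 · 4187
4187 = 53 · 79
79 is prime.
So 196789 = 47 · 53 · 79; the largest prime factor is 79.

79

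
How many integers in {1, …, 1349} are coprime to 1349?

Factor: 1349 = 19 · 71.
φ(1349) = (19−1) · (71−1) = 18 · 70 = 1260.

1260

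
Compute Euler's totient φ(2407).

Factor: 2407 = 29 · 83.
φ(2407) = (29−1) · (83−1) = 28 · 82 = 2296.

2296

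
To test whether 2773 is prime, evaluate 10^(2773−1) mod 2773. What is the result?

10^1 ≡ 10 (mod 2773)
10^2 ≡ 10^2 = 100 ≡ 100 (mod 2773)
10^4 ≡ 100^2 = 10000 ≡ 1681 (mod 2773)
10^8 ≡ 1681^2 = 2825761 ≡ 74 (mod 2773)
10^16 ≡ 74^2 = 5476 ≡ 2703 (mod 2773)
10^32 ≡ 2703^2 = 7306209 ≡ 2127 (mod 2773)
10^64 ≡ 2127^2 = 4524129 ≡ 1366 (mod 2773)
10^128 ≡ 1366^2 = 1865956 ≡ 2500 (mod 2773)
10^256 ≡ 2500^2 = 6250000 ≡ 2431 (mod 2773)
10^512 ≡ 2431^2 = 5909761 ≡ 498 (mod 2773)
10^1024 ≡ 498^2 = 248004 ≡ 1207 (mod 2773)
10^2048 ≡ 1207^2 = 1456849 ≡ 1024 (mod 2773)
2772 = 2048 + 512 + 128 + 64 + 16 + 4 in binary powers of 2.
So 10^2772 ≡ 1024 · 498 · 2500 · 1366 · 2703 · 1681 ≡ 1113 (mod 2773).
Since 1113 ≠ 1, base 10 is a Fermat witness: 2773 is composite.

1113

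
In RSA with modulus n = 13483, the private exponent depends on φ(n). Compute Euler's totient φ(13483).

13248

Factor: 13483 = 97 · 139.
φ(13483) = (97−1) · (139−1) = 96 · 138 = 13248.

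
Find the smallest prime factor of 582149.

31

582149 is odd.
Digit sum 29, not divisible by 3.
Ends in 9: not divisible by 5.
7: 582149 = 7·83164 + 1
11: 582149 = 11·52922 + 7
13: 582149 = 13·44780 + 9
17: 582149 = 17·34244 + 1
19: 582149 = 19·30639 + 8
23: 582149 = 23·25310 + 19
29: 582149 = 29·20074 + 3
31: 582149 = 31·18779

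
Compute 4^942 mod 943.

836

4^1 ≡ 4 (mod 943)
4^2 ≡ 4^2 = 16 ≡ 16 (mod 943)
4^4 ≡ 16^2 = 256 ≡ 256 (mod 943)
4^8 ≡ 256^2 = 65536 ≡ 469 (mod 943)
4^16 ≡ 469^2 = 219961 ≡ 242 (mod 943)
4^32 ≡ 242^2 = 58564 ≡ 98 (mod 943)
4^64 ≡ 98^2 = 9604 ≡ 174 (mod 943)
4^128 ≡ 174^2 = 30276 ≡ 100 (mod 943)
4^256 ≡ 100^2 = 10000 ≡ 570 (mod 943)
4^512 ≡ 570^2 = 324900 ≡ 508 (mod 943)
942 = 512 + 256 + 128 + 32 + 8 + 4 + 2 in binary powers of 2.
So 4^942 ≡ 508 · 570 · 100 · 98 · 469 · 256 · 16 ≡ 836 (mod 943).
Since 836 ≠ 1, base 4 is a Fermat witness: 943 is composite.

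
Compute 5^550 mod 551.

5^1 ≡ 5 (mod 551)
5^2 ≡ 5^2 = 25 ≡ 25 (mod 551)
5^4 ≡ 25^2 = 625 ≡ 74 (mod 551)
5^8 ≡ 74^2 = 5476 ≡ 517 (mod 551)
5^16 ≡ 517^2 = 267289 ≡ 54 (mod 551)
5^32 ≡ 54^2 = 2916 ≡ 161 (mod 551)
5^64 ≡ 161^2 = 25921 ≡ 24 (mod 551)
5^128 ≡ 24^2 = 576 ≡ 25 (mod 551)
5^256 ≡ 25^2 = 625 ≡ 74 (mod 551)
5^512 ≡ 74^2 = 5476 ≡ 517 (mod 551)
550 = 512 + 32 + 4 + 2 in binary powers of 2.
So 5^550 ≡ 517 · 161 · 74 · 25 ≡ 480 (mod 551).
Since 480 ≠ 1, base 5 is a Fermat witness: 551 is composite.

480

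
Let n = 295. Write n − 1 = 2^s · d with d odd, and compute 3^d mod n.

127

295 − 1 = 294 = 2^1 · 147, so d = 147.
3^1 ≡ 3 (mod 295)
3^2 ≡ 3^2 = 9 ≡ 9 (mod 295)
3^4 ≡ 9^2 = 81 ≡ 81 (mod 295)
3^8 ≡ 81^2 = 6561 ≡ 71 (mod 295)
3^16 ≡ 71^2 = 5041 ≡ 26 (mod 295)
3^32 ≡ 26^2 = 676 ≡ 86 (mod 295)
3^64 ≡ 86^2 = 7396 ≡ 21 (mod 295)
3^128 ≡ 21^2 = 441 ≡ 146 (mod 295)
147 = 128 + 16 + 2 + 1 in binary powers of 2.
So 3^147 ≡ 146 · 26 · 9 · 3 ≡ 127 (mod 295).
Squaring chain: 127; never reaches −1, so base 3 is a Miller–Rabin witness that 295 is composite.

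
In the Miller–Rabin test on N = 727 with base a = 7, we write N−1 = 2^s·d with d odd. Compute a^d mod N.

1

727 − 1 = 726 = 2^1 · 363, so d = 363.
7^1 ≡ 7 (mod 727)
7^2 ≡ 7^2 = 49 ≡ 49 (mod 727)
7^4 ≡ 49^2 = 2401 ≡ 220 (mod 727)
7^8 ≡ 220^2 = 48400 ≡ 418 (mod 727)
7^16 ≡ 418^2 = 174724 ≡ 244 (mod 727)
7^32 ≡ 244^2 = 59536 ≡ 649 (mod 727)
7^64 ≡ 649^2 = 421201 ≡ 268 (mod 727)
7^128 ≡ 268^2 = 71824 ≡ 578 (mod 727)
7^256 ≡ 578^2 = 334084 ≡ 391 (mod 727)
363 = 256 + 64 + 32 + 8 + 2 + 1 in binary powers of 2.
So 7^363 ≡ 391 · 268 · 649 · 418 · 49 · 7 ≡ 1 (mod 727).
Since 7^d ≡ 1 (mod 727), base 7 does not prove 727 composite.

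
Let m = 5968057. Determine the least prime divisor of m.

61

5968057 is odd.
Digit sum 40, not divisible by 3.
Ends in 7: not divisible by 5.
7: 5968057 = 7·852579 + 4
11: 5968057 = 11·542550 + 7
13: 5968057 = 13·459081 + 4
17: 5968057 = 17·351062 + 3
19: 5968057 = 19·314108 + 5
23: 5968057 = 23·259480 + 17
29: 5968057 = 29·205795 + 2
31: 5968057 = 31·192517 + 30
37: 5968057 = 37·161298 + 31
41: 5968057 = 41·145562 + 15
43: 5968057 = 43·138792 + 1
47: 5968057 = 47·126979 + 44
53: 5968057 = 53·112604 + 45
59: 5968057 = 59·101153 + 30
61: 5968057 = 61·97837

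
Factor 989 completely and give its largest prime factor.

43

989 = 23 · 43
43 is prime.
So 989 = 23 · 43; the largest prime factor is 43.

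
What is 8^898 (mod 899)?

8^1 ≡ 8 (mod 899)
8^2 ≡ 8^2 = 64 ≡ 64 (mod 899)
8^4 ≡ 64^2 = 4096 ≡ 500 (mod 899)
8^8 ≡ 500^2 = 250000 ≡ 78 (mod 899)
8^16 ≡ 78^2 = 6084 ≡ 690 (mod 899)
8^32 ≡ 690^2 = 476100 ≡ 529 (mod 899)
8^64 ≡ 529^2 = 279841 ≡ 252 (mod 899)
8^128 ≡ 252^2 = 63504 ≡ 574 (mod 899)
8^256 ≡ 574^2 = 329476 ≡ 442 (mod 899)
8^512 ≡ 442^2 = 195364 ≡ 281 (mod 899)
898 = 512 + 256 + 128 + 2 in binary powers of 2.
So 8^898 ≡ 281 · 442 · 574 · 64 ≡ 760 (mod 899).
Since 760 ≠ 1, base 8 is a Fermat witness: 899 is composite.

760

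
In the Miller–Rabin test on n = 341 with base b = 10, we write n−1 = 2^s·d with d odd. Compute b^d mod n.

98

341 − 1 = 340 = 2^2 · 85, so d = 85.
10^1 ≡ 10 (mod 341)
10^2 ≡ 10^2 = 100 ≡ 100 (mod 341)
10^4 ≡ 100^2 = 10000 ≡ 111 (mod 341)
10^8 ≡ 111^2 = 12321 ≡ 45 (mod 341)
10^16 ≡ 45^2 = 2025 ≡ 320 (mod 341)
10^32 ≡ 320^2 = 102400 ≡ 100 (mod 341)
10^64 ≡ 100^2 = 10000 ≡ 111 (mod 341)
85 = 64 + 16 + 4 + 1 in binary powers of 2.
So 10^85 ≡ 111 · 320 · 111 · 10 ≡ 98 (mod 341).
Squaring chain: 98 → 56; never reaches −1, so base 10 is a Miller–Rabin witness that 341 is composite.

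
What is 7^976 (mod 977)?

7^1 ≡ 7 (mod 977)
7^2 ≡ 7^2 = 49 ≡ 49 (mod 977)
7^4 ≡ 49^2 = 2401 ≡ 447 (mod 977)
7^8 ≡ 447^2 = 199809 ≡ 501 (mod 977)
7^16 ≡ 501^2 = 251001 ≡ 889 (mod 977)
7^32 ≡ 889^2 = 790321 ≡ 905 (mod 977)
7^64 ≡ 905^2 = 819025 ≡ 299 (mod 977)
7^128 ≡ 299^2 = 89401 ≡ 494 (mod 977)
7^256 ≡ 494^2 = 244036 ≡ 763 (mod 977)
7^512 ≡ 763^2 = 582169 ≡ 854 (mod 977)
976 = 512 + 256 + 128 + 64 + 16 in binary powers of 2.
So 7^976 ≡ 854 · 763 · 494 · 299 · 889 ≡ 1 (mod 977).
Since the result is 1, base 7 gives no evidence that 977 is composite.

1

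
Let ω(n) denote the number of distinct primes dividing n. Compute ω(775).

2

775 = 5^2 · 31
775 = 5^2 · 31, which has 2 distinct prime factors.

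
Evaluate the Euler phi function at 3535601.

Factor: 3535601 = 107 · 173 · 191.
φ(3535601) = (107−1) · (173−1) · (191−1) = 106 · 172 · 190 = 3464080.

3464080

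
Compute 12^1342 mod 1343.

168

12^1 ≡ 12 (mod 1343)
12^2 ≡ 12^2 = 144 ≡ 144 (mod 1343)
12^4 ≡ 144^2 = 20736 ≡ 591 (mod 1343)
12^8 ≡ 591^2 = 349281 ≡ 101 (mod 1343)
12^16 ≡ 101^2 = 10201 ≡ 800 (mod 1343)
12^32 ≡ 800^2 = 640000 ≡ 732 (mod 1343)
12^64 ≡ 732^2 = 535824 ≡ 1310 (mod 1343)
12^128 ≡ 1310^2 = 1716100 ≡ 1089 (mod 1343)
12^256 ≡ 1089^2 = 1185921 ≡ 52 (mod 1343)
12^512 ≡ 52^2 = 2704 ≡ 18 (mod 1343)
12^1024 ≡ 18^2 = 324 ≡ 324 (mod 1343)
1342 = 1024 + 256 + 32 + 16 + 8 + 4 + 2 in binary powers of 2.
So 12^1342 ≡ 324 · 52 · 732 · 800 · 101 · 591 · 144 ≡ 168 (mod 1343).
Since 168 ≠ 1, base 12 is a Fermat witness: 1343 is composite.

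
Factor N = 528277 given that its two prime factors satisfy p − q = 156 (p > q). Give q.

Since p = q + 156, we have 528277 = q(q + 156), so q² + 156q − 528277 = 0.
Discriminant: 156² + 4·528277 = 24336 + 2113108 = 2137444; √2137444 = 1462.
q = (−156 + 1462)/2 = 653, and p = q + 156 = 809.
Check: 653 · 809 = 528277.

653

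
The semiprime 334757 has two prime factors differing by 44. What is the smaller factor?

557

Since p = q + 44, we have 334757 = q(q + 44), so q² + 44q − 334757 = 0.
Discriminant: 44² + 4·334757 = 1936 + 1339028 = 1340964; √1340964 = 1158.
q = (−44 + 1158)/2 = 557, and p = q + 44 = 601.
Check: 557 · 601 = 334757.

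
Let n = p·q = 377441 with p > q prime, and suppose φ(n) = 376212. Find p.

643

φ(n) = (p−1)(q−1) = n − (p+q) + 1, so p + q = 377441 − 376212 + 1 = 1230.
p and q are the roots of t² − 1230t + 377441 = 0.
Discriminant: 1230² − 4·377441 = 1512900 − 1509764 = 3136; √3136 = 56.
q = (1230 − 56)/2 = 587, p = (1230 + 56)/2 = 643.
Check: 587 · 643 = 377441.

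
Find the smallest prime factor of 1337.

1337 is odd.
Digit sum 14, not divisible by 3.
Ends in 7: not divisible by 5.
7: 1337 = 7·191

7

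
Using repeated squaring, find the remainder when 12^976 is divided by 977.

1

12^1 ≡ 12 (mod 977)
12^2 ≡ 12^2 = 144 ≡ 144 (mod 977)
12^4 ≡ 144^2 = 20736 ≡ 219 (mod 977)
12^8 ≡ 219^2 = 47961 ≡ 88 (mod 977)
12^16 ≡ 88^2 = 7744 ≡ 905 (mod 977)
12^32 ≡ 905^2 = 819025 ≡ 299 (mod 977)
12^64 ≡ 299^2 = 89401 ≡ 494 (mod 977)
12^128 ≡ 494^2 = 244036 ≡ 763 (mod 977)
12^256 ≡ 763^2 = 582169 ≡ 854 (mod 977)
12^512 ≡ 854^2 = 729316 ≡ 474 (mod 977)
976 = 512 + 256 + 128 + 64 + 16 in binary powers of 2.
So 12^976 ≡ 474 · 854 · 763 · 494 · 905 ≡ 1 (mod 977).
Since the result is 1, base 12 gives no evidence that 977 is composite.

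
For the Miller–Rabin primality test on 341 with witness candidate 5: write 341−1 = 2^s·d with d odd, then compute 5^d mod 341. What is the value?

67

341 − 1 = 340 = 2^2 · 85, so d = 85.
5^1 ≡ 5 (mod 341)
5^2 ≡ 5^2 = 25 ≡ 25 (mod 341)
5^4 ≡ 25^2 = 625 ≡ 284 (mod 341)
5^8 ≡ 284^2 = 80656 ≡ 180 (mod 341)
5^16 ≡ 180^2 = 32400 ≡ 5 (mod 341)
5^32 ≡ 5^2 = 25 ≡ 25 (mod 341)
5^64 ≡ 25^2 = 625 ≡ 284 (mod 341)
85 = 64 + 16 + 4 + 1 in binary powers of 2.
So 5^85 ≡ 284 · 5 · 284 · 5 ≡ 67 (mod 341).
Squaring chain: 67 → 56; never reaches −1, so base 5 is a Miller–Rabin witness that 341 is composite.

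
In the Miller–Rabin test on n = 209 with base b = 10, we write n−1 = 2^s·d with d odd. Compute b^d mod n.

209 − 1 = 208 = 2^4 · 13, so d = 13.
10^1 ≡ 10 (mod 209)
10^2 ≡ 10^2 = 100 ≡ 100 (mod 209)
10^4 ≡ 100^2 = 10000 ≡ 177 (mod 209)
10^8 ≡ 177^2 = 31329 ≡ 188 (mod 209)
13 = 8 + 4 + 1 in binary powers of 2.
So 10^13 ≡ 188 · 177 · 10 ≡ 32 (mod 209).
Squaring chain: 32 → 188 → 23 → 111; never reaches −1, so base 10 is a Miller–Rabin witness that 209 is composite.

32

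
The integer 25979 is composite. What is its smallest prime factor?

25979 is odd.
Digit sum 32, not divisible by 3.
Ends in 9: not divisible by 5.
7: 25979 = 7·3711 + 2
11: 25979 = 11·2361 + 8
13: 25979 = 13·1998 + 5
17: 25979 = 17·1528 + 3
19: 25979 = 19·1367 + 6
23: 25979 = 23·1129 + 12
29: 25979 = 29·895 + 24
31: 25979 = 31·838 + 1
37: 25979 = 37·702 + 5
41: 25979 = 41·633 + 26
43: 25979 = 43·604 + 7
47: 25979 = 47·552 + 35
53: 25979 = 53·490 + 9
59: 25979 = 59·440 + 19
61: 25979 = 61·425 + 54
67: 25979 = 67·387 + 50
71: 25979 = 71·365 + 64
73: 25979 = 73·355 + 64
79: 25979 = 79·328 + 67
83: 25979 = 83·313

83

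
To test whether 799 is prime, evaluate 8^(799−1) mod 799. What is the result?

4

8^1 ≡ 8 (mod 799)
8^2 ≡ 8^2 = 64 ≡ 64 (mod 799)
8^4 ≡ 64^2 = 4096 ≡ 101 (mod 799)
8^8 ≡ 101^2 = 10201 ≡ 613 (mod 799)
8^16 ≡ 613^2 = 375769 ≡ 239 (mod 799)
8^32 ≡ 239^2 = 57121 ≡ 392 (mod 799)
8^64 ≡ 392^2 = 153664 ≡ 256 (mod 799)
8^128 ≡ 256^2 = 65536 ≡ 18 (mod 799)
8^256 ≡ 18^2 = 324 ≡ 324 (mod 799)
8^512 ≡ 324^2 = 104976 ≡ 307 (mod 799)
798 = 512 + 256 + 16 + 8 + 4 + 2 in binary powers of 2.
So 8^798 ≡ 307 · 324 · 239 · 613 · 101 · 64 ≡ 4 (mod 799).
Since 4 ≠ 1, base 8 is a Fermat witness: 799 is composite.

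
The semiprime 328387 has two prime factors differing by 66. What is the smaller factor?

541

Since p = q + 66, we have 328387 = q(q + 66), so q² + 66q − 328387 = 0.
Discriminant: 66² + 4·328387 = 4356 + 1313548 = 1317904; √1317904 = 1148.
q = (−66 + 1148)/2 = 541, and p = q + 66 = 607.
Check: 541 · 607 = 328387.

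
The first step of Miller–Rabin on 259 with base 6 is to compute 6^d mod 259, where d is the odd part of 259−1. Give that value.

6

259 − 1 = 258 = 2^1 · 129, so d = 129.
6^1 ≡ 6 (mod 259)
6^2 ≡ 6^2 = 36 ≡ 36 (mod 259)
6^4 ≡ 36^2 = 1296 ≡ 1 (mod 259)
6^8 ≡ 1^2 = 1 ≡ 1 (mod 259)
6^16 ≡ 1^2 = 1 ≡ 1 (mod 259)
6^32 ≡ 1^2 = 1 ≡ 1 (mod 259)
6^64 ≡ 1^2 = 1 ≡ 1 (mod 259)
6^128 ≡ 1^2 = 1 ≡ 1 (mod 259)
129 = 128 + 1 in binary powers of 2.
So 6^129 ≡ 1 · 6 ≡ 6 (mod 259).
Squaring chain: 6; never reaches −1, so base 6 is a Miller–Rabin witness that 259 is composite.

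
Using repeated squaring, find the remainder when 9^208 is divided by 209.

9^1 ≡ 9 (mod 209)
9^2 ≡ 9^2 = 81 ≡ 81 (mod 209)
9^4 ≡ 81^2 = 6561 ≡ 82 (mod 209)
9^8 ≡ 82^2 = 6724 ≡ 36 (mod 209)
9^16 ≡ 36^2 = 1296 ≡ 42 (mod 209)
9^32 ≡ 42^2 = 1764 ≡ 92 (mod 209)
9^64 ≡ 92^2 = 8464 ≡ 104 (mod 209)
9^128 ≡ 104^2 = 10816 ≡ 157 (mod 209)
208 = 128 + 64 + 16 in binary powers of 2.
So 9^208 ≡ 157 · 104 · 42 ≡ 47 (mod 209).
Since 47 ≠ 1, base 9 is a Fermat witness: 209 is composite.

47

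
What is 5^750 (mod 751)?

5^1 ≡ 5 (mod 751)
5^2 ≡ 5^2 = 25 ≡ 25 (mod 751)
5^4 ≡ 25^2 = 625 ≡ 625 (mod 751)
5^8 ≡ 625^2 = 390625 ≡ 105 (mod 751)
5^16 ≡ 105^2 = 11025 ≡ 511 (mod 751)
5^32 ≡ 511^2 = 261121 ≡ 524 (mod 751)
5^64 ≡ 524^2 = 274576 ≡ 461 (mod 751)
5^128 ≡ 461^2 = 212521 ≡ 739 (mod 751)
5^256 ≡ 739^2 = 546121 ≡ 144 (mod 751)
5^512 ≡ 144^2 = 20736 ≡ 459 (mod 751)
750 = 512 + 128 + 64 + 32 + 8 + 4 + 2 in binary powers of 2.
So 5^750 ≡ 459 · 739 · 461 · 524 · 105 · 625 · 25 ≡ 1 (mod 751).
Since the result is 1, base 5 gives no evidence that 751 is composite.

1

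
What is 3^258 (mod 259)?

211

3^1 ≡ 3 (mod 259)
3^2 ≡ 3^2 = 9 ≡ 9 (mod 259)
3^4 ≡ 9^2 = 81 ≡ 81 (mod 259)
3^8 ≡ 81^2 = 6561 ≡ 86 (mod 259)
3^16 ≡ 86^2 = 7396 ≡ 144 (mod 259)
3^32 ≡ 144^2 = 20736 ≡ 16 (mod 259)
3^64 ≡ 16^2 = 256 ≡ 256 (mod 259)
3^128 ≡ 256^2 = 65536 ≡ 9 (mod 259)
3^256 ≡ 9^2 = 81 ≡ 81 (mod 259)
258 = 256 + 2 in binary powers of 2.
So 3^258 ≡ 81 · 9 ≡ 211 (mod 259).
Since 211 ≠ 1, base 3 is a Fermat witness: 259 is composite.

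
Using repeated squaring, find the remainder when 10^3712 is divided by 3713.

10^1 ≡ 10 (mod 3713)
10^2 ≡ 10^2 = 100 ≡ 100 (mod 3713)
10^4 ≡ 100^2 = 10000 ≡ 2574 (mod 3713)
10^8 ≡ 2574^2 = 6625476 ≡ 1484 (mod 3713)
10^16 ≡ 1484^2 = 2202256 ≡ 447 (mod 3713)
10^32 ≡ 447^2 = 199809 ≡ 3020 (mod 3713)
10^64 ≡ 3020^2 = 9120400 ≡ 1272 (mod 3713)
10^128 ≡ 1272^2 = 1617984 ≡ 2829 (mod 3713)
10^256 ≡ 2829^2 = 8003241 ≡ 1726 (mod 3713)
10^512 ≡ 1726^2 = 2979076 ≡ 1250 (mod 3713)
10^1024 ≡ 1250^2 = 1562500 ≡ 3040 (mod 3713)
10^2048 ≡ 3040^2 = 9241600 ≡ 3656 (mod 3713)
3712 = 2048 + 1024 + 512 + 128 in binary powers of 2.
So 10^3712 ≡ 3656 · 3040 · 1250 · 2829 ≡ 2550 (mod 3713).
Since 2550 ≠ 1, base 10 is a Fermat witness: 3713 is composite.

2550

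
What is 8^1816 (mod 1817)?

8^1 ≡ 8 (mod 1817)
8^2 ≡ 8^2 = 64 ≡ 64 (mod 1817)
8^4 ≡ 64^2 = 4096 ≡ 462 (mod 1817)
8^8 ≡ 462^2 = 213444 ≡ 855 (mod 1817)
8^16 ≡ 855^2 = 731025 ≡ 591 (mod 1817)
8^32 ≡ 591^2 = 349281 ≡ 417 (mod 1817)
8^64 ≡ 417^2 = 173889 ≡ 1274 (mod 1817)
8^128 ≡ 1274^2 = 1623076 ≡ 495 (mod 1817)
8^256 ≡ 495^2 = 245025 ≡ 1547 (mod 1817)
8^512 ≡ 1547^2 = 2393209 ≡ 220 (mod 1817)
8^1024 ≡ 220^2 = 48400 ≡ 1158 (mod 1817)
1816 = 1024 + 512 + 256 + 16 + 8 in binary powers of 2.
So 8^1816 ≡ 1158 · 220 · 1547 · 591 · 855 ≡ 836 (mod 1817).
Since 836 ≠ 1, base 8 is a Fermat witness: 1817 is composite.

836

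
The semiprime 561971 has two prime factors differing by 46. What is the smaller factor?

727

Since p = q + 46, we have 561971 = q(q + 46), so q² + 46q − 561971 = 0.
Discriminant: 46² + 4·561971 = 2116 + 2247884 = 2250000; √2250000 = 1500.
q = (−46 + 1500)/2 = 727, and p = q + 46 = 773.
Check: 727 · 773 = 561971.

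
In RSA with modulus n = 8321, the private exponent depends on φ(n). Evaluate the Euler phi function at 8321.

8112

Factor: 8321 = 53 · 157.
φ(8321) = (53−1) · (157−1) = 52 · 156 = 8112.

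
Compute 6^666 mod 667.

6^1 ≡ 6 (mod 667)
6^2 ≡ 6^2 = 36 ≡ 36 (mod 667)
6^4 ≡ 36^2 = 1296 ≡ 629 (mod 667)
6^8 ≡ 629^2 = 395641 ≡ 110 (mod 667)
6^16 ≡ 110^2 = 12100 ≡ 94 (mod 667)
6^32 ≡ 94^2 = 8836 ≡ 165 (mod 667)
6^64 ≡ 165^2 = 27225 ≡ 545 (mod 667)
6^128 ≡ 545^2 = 297025 ≡ 210 (mod 667)
6^256 ≡ 210^2 = 44100 ≡ 78 (mod 667)
6^512 ≡ 78^2 = 6084 ≡ 81 (mod 667)
666 = 512 + 128 + 16 + 8 + 2 in binary powers of 2.
So 6^666 ≡ 81 · 210 · 94 · 110 · 36 ≡ 81 (mod 667).
Since 81 ≠ 1, base 6 is a Fermat witness: 667 is composite.

81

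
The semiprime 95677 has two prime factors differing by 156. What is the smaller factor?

241

Since p = q + 156, we have 95677 = q(q + 156), so q² + 156q − 95677 = 0.
Discriminant: 156² + 4·95677 = 24336 + 382708 = 407044; √407044 = 638.
q = (−156 + 638)/2 = 241, and p = q + 156 = 397.
Check: 241 · 397 = 95677.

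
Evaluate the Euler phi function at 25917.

16848

Factor: 25917 = 3 · 53 · 163.
φ(25917) = (3−1) · (53−1) · (163−1) = 2 · 52 · 162 = 16848.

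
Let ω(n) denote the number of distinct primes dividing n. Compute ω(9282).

5

9282 = 2 · 4641
4641 = 3 · 1547
1547 = 7 · 221
221 = 13 · 17
9282 = 2 · 3 · 7 · 13 · 17, which has 5 distinct prime factors.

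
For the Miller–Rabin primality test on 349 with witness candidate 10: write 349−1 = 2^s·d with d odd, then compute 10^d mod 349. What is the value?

136

349 − 1 = 348 = 2^2 · 87, so d = 87.
10^1 ≡ 10 (mod 349)
10^2 ≡ 10^2 = 100 ≡ 100 (mod 349)
10^4 ≡ 100^2 = 10000 ≡ 228 (mod 349)
10^8 ≡ 228^2 = 51984 ≡ 332 (mod 349)
10^16 ≡ 332^2 = 110224 ≡ 289 (mod 349)
10^32 ≡ 289^2 = 83521 ≡ 110 (mod 349)
10^64 ≡ 110^2 = 12100 ≡ 234 (mod 349)
87 = 64 + 16 + 4 + 2 + 1 in binary powers of 2.
So 10^87 ≡ 234 · 289 · 228 · 100 · 10 ≡ 136 (mod 349).
Squaring chain: 136 → 348; reaches −1, so base 10 does not prove 349 composite.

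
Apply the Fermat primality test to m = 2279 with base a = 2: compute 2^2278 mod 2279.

2^1 ≡ 2 (mod 2279)
2^2 ≡ 2^2 = 4 ≡ 4 (mod 2279)
2^4 ≡ 4^2 = 16 ≡ 16 (mod 2279)
2^8 ≡ 16^2 = 256 ≡ 256 (mod 2279)
2^16 ≡ 256^2 = 65536 ≡ 1724 (mod 2279)
2^32 ≡ 1724^2 = 2972176 ≡ 360 (mod 2279)
2^64 ≡ 360^2 = 129600 ≡ 1976 (mod 2279)
2^128 ≡ 1976^2 = 3904576 ≡ 649 (mod 2279)
2^256 ≡ 649^2 = 421201 ≡ 1865 (mod 2279)
2^512 ≡ 1865^2 = 3478225 ≡ 471 (mod 2279)
2^1024 ≡ 471^2 = 221841 ≡ 778 (mod 2279)
2^2048 ≡ 778^2 = 605284 ≡ 1349 (mod 2279)
2278 = 2048 + 128 + 64 + 32 + 4 + 2 in binary powers of 2.
So 2^2278 ≡ 1349 · 649 · 1976 · 360 · 16 · 4 ≡ 78 (mod 2279).
Since 78 ≠ 1, base 2 is a Fermat witness: 2279 is composite.

78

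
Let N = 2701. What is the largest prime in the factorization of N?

73

2701 = 37 · 73
73 is prime.
So 2701 = 37 · 73; the largest prime factor is 73.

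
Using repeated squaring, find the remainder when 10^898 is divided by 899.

10^1 ≡ 10 (mod 899)
10^2 ≡ 10^2 = 100 ≡ 100 (mod 899)
10^4 ≡ 100^2 = 10000 ≡ 111 (mod 899)
10^8 ≡ 111^2 = 12321 ≡ 634 (mod 899)
10^16 ≡ 634^2 = 401956 ≡ 103 (mod 899)
10^32 ≡ 103^2 = 10609 ≡ 720 (mod 899)
10^64 ≡ 720^2 = 518400 ≡ 576 (mod 899)
10^128 ≡ 576^2 = 331776 ≡ 45 (mod 899)
10^256 ≡ 45^2 = 2025 ≡ 227 (mod 899)
10^512 ≡ 227^2 = 51529 ≡ 286 (mod 899)
898 = 512 + 256 + 128 + 2 in binary powers of 2.
So 10^898 ≡ 286 · 227 · 45 · 100 ≡ 71 (mod 899).
Since 71 ≠ 1, base 10 is a Fermat witness: 899 is composite.

71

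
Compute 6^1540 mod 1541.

1243

6^1 ≡ 6 (mod 1541)
6^2 ≡ 6^2 = 36 ≡ 36 (mod 1541)
6^4 ≡ 36^2 = 1296 ≡ 1296 (mod 1541)
6^8 ≡ 1296^2 = 1679616 ≡ 1467 (mod 1541)
6^16 ≡ 1467^2 = 2152089 ≡ 853 (mod 1541)
6^32 ≡ 853^2 = 727609 ≡ 257 (mod 1541)
6^64 ≡ 257^2 = 66049 ≡ 1327 (mod 1541)
6^128 ≡ 1327^2 = 1760929 ≡ 1107 (mod 1541)
6^256 ≡ 1107^2 = 1225449 ≡ 354 (mod 1541)
6^512 ≡ 354^2 = 125316 ≡ 495 (mod 1541)
6^1024 ≡ 495^2 = 245025 ≡ 6 (mod 1541)
1540 = 1024 + 512 + 4 in binary powers of 2.
So 6^1540 ≡ 6 · 495 · 1296 ≡ 1243 (mod 1541).
Since 1243 ≠ 1, base 6 is a Fermat witness: 1541 is composite.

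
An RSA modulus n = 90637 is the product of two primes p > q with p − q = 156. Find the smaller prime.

233

Since p = q + 156, we have 90637 = q(q + 156), so q² + 156q − 90637 = 0.
Discriminant: 156² + 4·90637 = 24336 + 362548 = 386884; √386884 = 622.
q = (−156 + 622)/2 = 233, and p = q + 156 = 389.
Check: 233 · 389 = 90637.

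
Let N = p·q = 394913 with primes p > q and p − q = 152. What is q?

Since p = q + 152, we have 394913 = q(q + 152), so q² + 152q − 394913 = 0.
Discriminant: 152² + 4·394913 = 23104 + 1579652 = 1602756; √1602756 = 1266.
q = (−152 + 1266)/2 = 557, and p = q + 152 = 709.
Check: 557 · 709 = 394913.

557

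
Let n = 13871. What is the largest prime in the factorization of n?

13871 = 11 · 1261
1261 = 13 · 97
97 is prime.
So 13871 = 11 · 13 · 97; the largest prime factor is 97.

97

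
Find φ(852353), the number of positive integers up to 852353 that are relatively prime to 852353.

823680

Factor: 852353 = 61 · 89 · 157.
φ(852353) = (61−1) · (89−1) · (157−1) = 60 · 88 · 156 = 823680.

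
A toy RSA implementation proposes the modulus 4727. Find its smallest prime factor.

4727 is odd.
Digit sum 20, not divisible by 3.
Ends in 7: not divisible by 5.
7: 4727 = 7·675 + 2
11: 4727 = 11·429 + 8
13: 4727 = 13·363 + 8
17: 4727 = 17·278 + 1
19: 4727 = 19·248 + 15
23: 4727 = 23·205 + 12
29: 4727 = 29·163

29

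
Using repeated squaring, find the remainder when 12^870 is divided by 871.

12^1 ≡ 12 (mod 871)
12^2 ≡ 12^2 = 144 ≡ 144 (mod 871)
12^4 ≡ 144^2 = 20736 ≡ 703 (mod 871)
12^8 ≡ 703^2 = 494209 ≡ 352 (mod 871)
12^16 ≡ 352^2 = 123904 ≡ 222 (mod 871)
12^32 ≡ 222^2 = 49284 ≡ 508 (mod 871)
12^64 ≡ 508^2 = 258064 ≡ 248 (mod 871)
12^128 ≡ 248^2 = 61504 ≡ 534 (mod 871)
12^256 ≡ 534^2 = 285156 ≡ 339 (mod 871)
12^512 ≡ 339^2 = 114921 ≡ 820 (mod 871)
870 = 512 + 256 + 64 + 32 + 4 + 2 in binary powers of 2.
So 12^870 ≡ 820 · 339 · 248 · 508 · 703 · 144 ≡ 92 (mod 871).
Since 92 ≠ 1, base 12 is a Fermat witness: 871 is composite.

92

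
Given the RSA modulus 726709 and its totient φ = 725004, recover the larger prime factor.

883

φ(n) = (p−1)(q−1) = n − (p+q) + 1, so p + q = 726709 − 725004 + 1 = 1706.
p and q are the roots of t² − 1706t + 726709 = 0.
Discriminant: 1706² − 4·726709 = 2910436 − 2906836 = 3600; √3600 = 60.
q = (1706 − 60)/2 = 823, p = (1706 + 60)/2 = 883.
Check: 823 · 883 = 726709.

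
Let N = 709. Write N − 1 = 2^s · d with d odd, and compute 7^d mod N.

1

709 − 1 = 708 = 2^2 · 177, so d = 177.
7^1 ≡ 7 (mod 709)
7^2 ≡ 7^2 = 49 ≡ 49 (mod 709)
7^4 ≡ 49^2 = 2401 ≡ 274 (mod 709)
7^8 ≡ 274^2 = 75076 ≡ 631 (mod 709)
7^16 ≡ 631^2 = 398161 ≡ 412 (mod 709)
7^32 ≡ 412^2 = 169744 ≡ 293 (mod 709)
7^64 ≡ 293^2 = 85849 ≡ 60 (mod 709)
7^128 ≡ 60^2 = 3600 ≡ 55 (mod 709)
177 = 128 + 32 + 16 + 1 in binary powers of 2.
So 7^177 ≡ 55 · 293 · 412 · 7 ≡ 1 (mod 709).
Since 7^d ≡ 1 (mod 709), base 7 does not prove 709 composite.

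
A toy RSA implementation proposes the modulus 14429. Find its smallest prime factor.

47

14429 is odd.
Digit sum 20, not divisible by 3.
Ends in 9: not divisible by 5.
7: 14429 = 7·2061 + 2
11: 14429 = 11·1311 + 8
13: 14429 = 13·1109 + 12
17: 14429 = 17·848 + 13
19: 14429 = 19·759 + 8
23: 14429 = 23·627 + 8
29: 14429 = 29·497 + 16
31: 14429 = 31·465 + 14
37: 14429 = 37·389 + 36
41: 14429 = 41·351 + 38
43: 14429 = 43·335 + 24
47: 14429 = 47·307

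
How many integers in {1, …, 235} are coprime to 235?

Factor: 235 = 5 · 47.
φ(235) = (5−1) · (47−1) = 4 · 46 = 184.

184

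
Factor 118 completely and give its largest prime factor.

59

118 = 2 · 59
59 is prime.
So 118 = 2 · 59; the largest prime factor is 59.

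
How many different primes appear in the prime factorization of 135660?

135660 = 2^2 · 33915
33915 = 3 · 11305
11305 = 5 · 2261
2261 = 7 · 323
323 = 17 · 19
135660 = 2^2 · 3 · 5 · 7 · 17 · 19, which has 6 distinct prime factors.

6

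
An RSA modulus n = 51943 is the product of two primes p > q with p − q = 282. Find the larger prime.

409

Since p = q + 282, we have 51943 = q(q + 282), so q² + 282q − 51943 = 0.
Discriminant: 282² + 4·51943 = 79524 + 207772 = 287296; √287296 = 536.
q = (−282 + 536)/2 = 127, and p = q + 282 = 409.
Check: 127 · 409 = 51943.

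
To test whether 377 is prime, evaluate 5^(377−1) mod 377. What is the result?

326

5^1 ≡ 5 (mod 377)
5^2 ≡ 5^2 = 25 ≡ 25 (mod 377)
5^4 ≡ 25^2 = 625 ≡ 248 (mod 377)
5^8 ≡ 248^2 = 61504 ≡ 53 (mod 377)
5^16 ≡ 53^2 = 2809 ≡ 170 (mod 377)
5^32 ≡ 170^2 = 28900 ≡ 248 (mod 377)
5^64 ≡ 248^2 = 61504 ≡ 53 (mod 377)
5^128 ≡ 53^2 = 2809 ≡ 170 (mod 377)
5^256 ≡ 170^2 = 28900 ≡ 248 (mod 377)
376 = 256 + 64 + 32 + 16 + 8 in binary powers of 2.
So 5^376 ≡ 248 · 53 · 248 · 170 · 53 ≡ 326 (mod 377).
Since 326 ≠ 1, base 5 is a Fermat witness: 377 is composite.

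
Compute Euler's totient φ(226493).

Factor: 226493 = 47 · 61 · 79.
φ(226493) = (47−1) · (61−1) · (79−1) = 46 · 60 · 78 = 215280.

215280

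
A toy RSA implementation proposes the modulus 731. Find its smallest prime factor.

17

731 is odd.
Digit sum 11, not divisible by 3.
Ends in 1: not divisible by 5.
7: 731 = 7·104 + 3
11: 731 = 11·66 + 5
13: 731 = 13·56 + 3
17: 731 = 17·43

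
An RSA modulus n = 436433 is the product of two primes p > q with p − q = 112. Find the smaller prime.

Since p = q + 112, we have 436433 = q(q + 112), so q² + 112q − 436433 = 0.
Discriminant: 112² + 4·436433 = 12544 + 1745732 = 1758276; √1758276 = 1326.
q = (−112 + 1326)/2 = 607, and p = q + 112 = 719.
Check: 607 · 719 = 436433.

607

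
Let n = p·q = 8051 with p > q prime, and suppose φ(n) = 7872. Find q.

83

φ(n) = (p−1)(q−1) = n − (p+q) + 1, so p + q = 8051 − 7872 + 1 = 180.
p and q are the roots of t² − 180t + 8051 = 0.
Discriminant: 180² − 4·8051 = 32400 − 32204 = 196; √196 = 14.
q = (180 − 14)/2 = 83, p = (180 + 14)/2 = 97.
Check: 83 · 97 = 8051.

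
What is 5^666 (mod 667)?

169

5^1 ≡ 5 (mod 667)
5^2 ≡ 5^2 = 25 ≡ 25 (mod 667)
5^4 ≡ 25^2 = 625 ≡ 625 (mod 667)
5^8 ≡ 625^2 = 390625 ≡ 430 (mod 667)
5^16 ≡ 430^2 = 184900 ≡ 141 (mod 667)
5^32 ≡ 141^2 = 19881 ≡ 538 (mod 667)
5^64 ≡ 538^2 = 289444 ≡ 633 (mod 667)
5^128 ≡ 633^2 = 400689 ≡ 489 (mod 667)
5^256 ≡ 489^2 = 239121 ≡ 335 (mod 667)
5^512 ≡ 335^2 = 112225 ≡ 169 (mod 667)
666 = 512 + 128 + 16 + 8 + 2 in binary powers of 2.
So 5^666 ≡ 169 · 489 · 141 · 430 · 25 ≡ 169 (mod 667).
Since 169 ≠ 1, base 5 is a Fermat witness: 667 is composite.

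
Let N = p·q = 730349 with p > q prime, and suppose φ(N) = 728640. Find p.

φ(n) = (p−1)(q−1) = n − (p+q) + 1, so p + q = 730349 − 728640 + 1 = 1710.
p and q are the roots of t² − 1710t + 730349 = 0.
Discriminant: 1710² − 4·730349 = 2924100 − 2921396 = 2704; √2704 = 52.
q = (1710 − 52)/2 = 829, p = (1710 + 52)/2 = 881.
Check: 829 · 881 = 730349.

881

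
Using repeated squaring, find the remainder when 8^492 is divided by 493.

8^1 ≡ 8 (mod 493)
8^2 ≡ 8^2 = 64 ≡ 64 (mod 493)
8^4 ≡ 64^2 = 4096 ≡ 152 (mod 493)
8^8 ≡ 152^2 = 23104 ≡ 426 (mod 493)
8^16 ≡ 426^2 = 181476 ≡ 52 (mod 493)
8^32 ≡ 52^2 = 2704 ≡ 239 (mod 493)
8^64 ≡ 239^2 = 57121 ≡ 426 (mod 493)
8^128 ≡ 426^2 = 181476 ≡ 52 (mod 493)
8^256 ≡ 52^2 = 2704 ≡ 239 (mod 493)
492 = 256 + 128 + 64 + 32 + 8 + 4 in binary powers of 2.
So 8^492 ≡ 239 · 52 · 426 · 239 · 426 · 152 ≡ 458 (mod 493).
Since 458 ≠ 1, base 8 is a Fermat witness: 493 is composite.

458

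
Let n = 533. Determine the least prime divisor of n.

533 is odd.
Digit sum 11, not divisible by 3.
Ends in 3: not divisible by 5.
7: 533 = 7·76 + 1
11: 533 = 11·48 + 5
13: 533 = 13·41

13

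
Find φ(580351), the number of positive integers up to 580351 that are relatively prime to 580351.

Factor: 580351 = 31 · 97 · 193.
φ(580351) = (31−1) · (97−1) · (193−1) = 30 · 96 · 192 = 552960.

552960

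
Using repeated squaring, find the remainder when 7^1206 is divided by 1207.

587

7^1 ≡ 7 (mod 1207)
7^2 ≡ 7^2 = 49 ≡ 49 (mod 1207)
7^4 ≡ 49^2 = 2401 ≡ 1194 (mod 1207)
7^8 ≡ 1194^2 = 1425636 ≡ 169 (mod 1207)
7^16 ≡ 169^2 = 28561 ≡ 800 (mod 1207)
7^32 ≡ 800^2 = 640000 ≡ 290 (mod 1207)
7^64 ≡ 290^2 = 84100 ≡ 817 (mod 1207)
7^128 ≡ 817^2 = 667489 ≡ 18 (mod 1207)
7^256 ≡ 18^2 = 324 ≡ 324 (mod 1207)
7^512 ≡ 324^2 = 104976 ≡ 1174 (mod 1207)
7^1024 ≡ 1174^2 = 1378276 ≡ 1089 (mod 1207)
1206 = 1024 + 128 + 32 + 16 + 4 + 2 in binary powers of 2.
So 7^1206 ≡ 1089 · 18 · 290 · 800 · 1194 · 49 ≡ 587 (mod 1207).
Since 587 ≠ 1, base 7 is a Fermat witness: 1207 is composite.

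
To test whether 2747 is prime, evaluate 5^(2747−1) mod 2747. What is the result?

5^1 ≡ 5 (mod 2747)
5^2 ≡ 5^2 = 25 ≡ 25 (mod 2747)
5^4 ≡ 25^2 = 625 ≡ 625 (mod 2747)
5^8 ≡ 625^2 = 390625 ≡ 551 (mod 2747)
5^16 ≡ 551^2 = 303601 ≡ 1431 (mod 2747)
5^32 ≡ 1431^2 = 2047761 ≡ 1246 (mod 2747)
5^64 ≡ 1246^2 = 1552516 ≡ 461 (mod 2747)
5^128 ≡ 461^2 = 212521 ≡ 1002 (mod 2747)
5^256 ≡ 1002^2 = 1004004 ≡ 1349 (mod 2747)
5^512 ≡ 1349^2 = 1819801 ≡ 1287 (mod 2747)
5^1024 ≡ 1287^2 = 1656369 ≡ 2675 (mod 2747)
5^2048 ≡ 2675^2 = 7155625 ≡ 2437 (mod 2747)
2746 = 2048 + 512 + 128 + 32 + 16 + 8 + 2 in binary powers of 2.
So 5^2746 ≡ 2437 · 1287 · 1002 · 1246 · 1431 · 551 · 25 ≡ 332 (mod 2747).
Since 332 ≠ 1, base 5 is a Fermat witness: 2747 is composite.

332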